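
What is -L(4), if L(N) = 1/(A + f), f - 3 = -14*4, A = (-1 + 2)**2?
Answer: 1/52 ≈ 0.019231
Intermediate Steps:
A = 1 (A = 1**2 = 1)
f = -53 (f = 3 - 14*4 = 3 - 56 = -53)
L(N) = -1/52 (L(N) = 1/(1 - 53) = 1/(-52) = -1/52)
-L(4) = -1*(-1/52) = 1/52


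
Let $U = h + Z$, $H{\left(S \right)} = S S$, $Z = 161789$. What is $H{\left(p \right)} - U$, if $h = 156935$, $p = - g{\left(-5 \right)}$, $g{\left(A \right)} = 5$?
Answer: $-318699$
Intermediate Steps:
$p = -5$ ($p = \left(-1\right) 5 = -5$)
$H{\left(S \right)} = S^{2}$
$U = 318724$ ($U = 156935 + 161789 = 318724$)
$H{\left(p \right)} - U = \left(-5\right)^{2} - 318724 = 25 - 318724 = -318699$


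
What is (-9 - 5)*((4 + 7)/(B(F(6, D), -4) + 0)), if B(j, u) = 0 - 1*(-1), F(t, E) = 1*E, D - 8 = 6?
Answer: -154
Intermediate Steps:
D = 14 (D = 8 + 6 = 14)
F(t, E) = E
B(j, u) = 1 (B(j, u) = 0 + 1 = 1)
(-9 - 5)*((4 + 7)/(B(F(6, D), -4) + 0)) = (-9 - 5)*((4 + 7)/(1 + 0)) = -154/1 = -154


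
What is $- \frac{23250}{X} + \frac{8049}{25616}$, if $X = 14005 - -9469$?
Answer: $- \frac{203314887}{300654992} \approx -0.67624$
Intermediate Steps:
$X = 23474$ ($X = 14005 + 9469 = 23474$)
$- \frac{23250}{X} + \frac{8049}{25616} = - \frac{23250}{23474} + \frac{8049}{25616} = \left(-23250\right) \frac{1}{23474} + 8049 \cdot \frac{1}{25616} = - \frac{11625}{11737} + \frac{8049}{25616} = - \frac{203314887}{300654992}$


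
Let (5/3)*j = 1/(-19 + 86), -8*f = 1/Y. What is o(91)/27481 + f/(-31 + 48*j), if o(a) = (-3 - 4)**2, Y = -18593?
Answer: 74631871761/41861458401224 ≈ 0.0017828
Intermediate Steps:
o(a) = 49 (o(a) = (-7)**2 = 49)
f = 1/148744 (f = -1/8/(-18593) = -1/8*(-1/18593) = 1/148744 ≈ 6.7230e-6)
j = 3/335 (j = 3/(5*(-19 + 86)) = (3/5)/67 = (3/5)*(1/67) = 3/335 ≈ 0.0089552)
o(91)/27481 + f/(-31 + 48*j) = 49/27481 + 1/(148744*(-31 + 48*(3/335))) = 49*(1/27481) + 1/(148744*(-31 + 144/335)) = 49/27481 + 1/(148744*(-10241/335)) = 49/27481 + (1/148744)*(-335/10241) = 49/27481 - 335/1523287304 = 74631871761/41861458401224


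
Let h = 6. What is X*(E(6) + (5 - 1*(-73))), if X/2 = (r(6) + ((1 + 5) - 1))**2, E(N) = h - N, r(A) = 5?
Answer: 15600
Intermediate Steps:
E(N) = 6 - N
X = 200 (X = 2*(5 + ((1 + 5) - 1))**2 = 2*(5 + (6 - 1))**2 = 2*(5 + 5)**2 = 2*10**2 = 2*100 = 200)
X*(E(6) + (5 - 1*(-73))) = 200*((6 - 1*6) + (5 - 1*(-73))) = 200*((6 - 6) + (5 + 73)) = 200*(0 + 78) = 200*78 = 15600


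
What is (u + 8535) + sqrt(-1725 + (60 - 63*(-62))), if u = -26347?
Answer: -17812 + 3*sqrt(249) ≈ -17765.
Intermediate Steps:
(u + 8535) + sqrt(-1725 + (60 - 63*(-62))) = (-26347 + 8535) + sqrt(-1725 + (60 - 63*(-62))) = -17812 + sqrt(-1725 + (60 + 3906)) = -17812 + sqrt(-1725 + 3966) = -17812 + sqrt(2241) = -17812 + 3*sqrt(249)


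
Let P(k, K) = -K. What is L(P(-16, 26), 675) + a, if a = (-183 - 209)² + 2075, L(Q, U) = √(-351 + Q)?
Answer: 155739 + I*√377 ≈ 1.5574e+5 + 19.416*I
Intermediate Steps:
a = 155739 (a = (-392)² + 2075 = 153664 + 2075 = 155739)
L(P(-16, 26), 675) + a = √(-351 - 1*26) + 155739 = √(-351 - 26) + 155739 = √(-377) + 155739 = I*√377 + 155739 = 155739 + I*√377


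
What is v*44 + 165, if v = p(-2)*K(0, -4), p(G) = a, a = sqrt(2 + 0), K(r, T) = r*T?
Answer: 165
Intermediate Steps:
K(r, T) = T*r
a = sqrt(2) ≈ 1.4142
p(G) = sqrt(2)
v = 0 (v = sqrt(2)*(-4*0) = sqrt(2)*0 = 0)
v*44 + 165 = 0*44 + 165 = 0 + 165 = 165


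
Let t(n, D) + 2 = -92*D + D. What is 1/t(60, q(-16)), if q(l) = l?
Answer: 1/1454 ≈ 0.00068776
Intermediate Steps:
t(n, D) = -2 - 91*D (t(n, D) = -2 + (-92*D + D) = -2 - 91*D)
1/t(60, q(-16)) = 1/(-2 - 91*(-16)) = 1/(-2 + 1456) = 1/1454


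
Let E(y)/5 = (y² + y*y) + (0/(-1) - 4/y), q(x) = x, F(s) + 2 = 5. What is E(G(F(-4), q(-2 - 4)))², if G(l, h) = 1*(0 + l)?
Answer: 62500/9 ≈ 6944.4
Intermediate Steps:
F(s) = 3 (F(s) = -2 + 5 = 3)
G(l, h) = l (G(l, h) = 1*l = l)
E(y) = -20/y + 10*y² (E(y) = 5*((y² + y*y) + (0/(-1) - 4/y)) = 5*((y² + y²) + (0*(-1) - 4/y)) = 5*(2*y² + (0 - 4/y)) = 5*(2*y² - 4/y) = 5*(-4/y + 2*y²) = -20/y + 10*y²)
E(G(F(-4), q(-2 - 4)))² = (10*(-2 + 3³)/3)² = (10*(⅓)*(-2 + 27))² = (10*(⅓)*25)² = (250/3)² = 62500/9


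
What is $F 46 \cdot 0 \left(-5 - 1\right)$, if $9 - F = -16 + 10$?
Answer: $0$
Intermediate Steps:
$F = 15$ ($F = 9 - \left(-16 + 10\right) = 9 - -6 = 9 + 6 = 15$)
$F 46 \cdot 0 \left(-5 - 1\right) = 15 \cdot 46 \cdot 0 \left(-5 - 1\right) = 690 \cdot 0 \left(-6\right) = 690 \cdot 0 = 0$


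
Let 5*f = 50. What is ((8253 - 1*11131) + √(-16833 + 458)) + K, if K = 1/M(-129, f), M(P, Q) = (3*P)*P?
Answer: -143678393/49923 + 5*I*√655 ≈ -2878.0 + 127.96*I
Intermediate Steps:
f = 10 (f = (⅕)*50 = 10)
M(P, Q) = 3*P²
K = 1/49923 (K = 1/(3*(-129)²) = 1/(3*16641) = 1/49923 ≈ 2.0031e-5)
((8253 - 1*11131) + √(-16833 + 458)) + K = ((8253 - 1*11131) + √(-16833 + 458)) + 1/49923 = ((8253 - 11131) + √(-16375)) + 1/49923 = (-2878 + 5*I*√655) + 1/49923 = -143678393/49923 + 5*I*√655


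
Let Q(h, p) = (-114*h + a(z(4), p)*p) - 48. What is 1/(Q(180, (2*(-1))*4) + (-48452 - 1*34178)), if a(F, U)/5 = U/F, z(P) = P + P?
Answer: -1/103158 ≈ -9.6939e-6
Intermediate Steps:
z(P) = 2*P
a(F, U) = 5*U/F (a(F, U) = 5*(U/F) = 5*U/F)
Q(h, p) = -48 - 114*h + 5*p²/8 (Q(h, p) = (-114*h + (5*p/((2*4)))*p) - 48 = (-114*h + (5*p/8)*p) - 48 = (-114*h + 5*p²/8) - 48 = -48 - 114*h + 5*p²/8)
1/(Q(180, (2*(-1))*4) + (-48452 - 1*34178)) = 1/((-48 - 114*180 + 5*((2*(-1))*4)²/8) + (-48452 - 1*34178)) = 1/((-48 - 20520 + 5*(-2*4)²/8) + (-48452 - 34178)) = 1/((-48 - 20520 + (5/8)*(-8)²) - 82630) = 1/((-48 - 20520 + (5/8)*64) - 82630) = 1/((-48 - 20520 + 40) - 82630) = 1/(-20528 - 82630) = 1/(-103158) = -1/103158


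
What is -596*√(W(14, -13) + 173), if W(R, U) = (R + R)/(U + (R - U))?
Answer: -2980*√7 ≈ -7884.3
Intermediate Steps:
W(R, U) = 2 (W(R, U) = (2*R)/R = 2)
-596*√(W(14, -13) + 173) = -596*√(2 + 173) = -2980*√7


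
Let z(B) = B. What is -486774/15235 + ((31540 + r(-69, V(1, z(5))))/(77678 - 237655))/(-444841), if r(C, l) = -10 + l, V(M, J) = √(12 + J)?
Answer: -34640944437322968/1084188547089395 + √17/71164328657 ≈ -31.951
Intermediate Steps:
-486774/15235 + ((31540 + r(-69, V(1, z(5))))/(77678 - 237655))/(-444841) = -486774/15235 + ((31540 + (-10 + √(12 + 5)))/(77678 - 237655))/(-444841) = -486774*1/15235 + ((31540 + (-10 + √17))/(-159977))*(-1/444841) = -486774/15235 + ((31530 + √17)*(-1/159977))*(-1/444841) = -486774/15235 + (-31530/159977 - √17/159977)*(-1/444841) = -486774/15235 + (31530/71164328657 + √17/71164328657) = -34640944437322968/1084188547089395 + √17/71164328657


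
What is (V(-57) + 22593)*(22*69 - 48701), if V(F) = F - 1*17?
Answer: -1062513977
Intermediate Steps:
V(F) = -17 + F (V(F) = F - 17 = -17 + F)
(V(-57) + 22593)*(22*69 - 48701) = ((-17 - 57) + 22593)*(22*69 - 48701) = (-74 + 22593)*(1518 - 48701) = 22519*(-47183) = -1062513977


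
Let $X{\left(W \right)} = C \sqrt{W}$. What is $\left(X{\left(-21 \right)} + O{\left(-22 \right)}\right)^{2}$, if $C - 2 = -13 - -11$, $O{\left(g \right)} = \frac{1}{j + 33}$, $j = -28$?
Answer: $\frac{1}{25} \approx 0.04$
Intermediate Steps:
$O{\left(g \right)} = \frac{1}{5}$ ($O{\left(g \right)} = \frac{1}{-28 + 33} = \frac{1}{5}$)
$C = 0$ ($C = 2 - 2 = 0$)
$X{\left(W \right)} = 0$ ($X{\left(W \right)} = 0 \sqrt{W} = 0$)
$\left(X{\left(-21 \right)} + O{\left(-22 \right)}\right)^{2} = \left(0 + \frac{1}{5}\right)^{2} = \left(\frac{1}{5}\right)^{2} = \frac{1}{25}$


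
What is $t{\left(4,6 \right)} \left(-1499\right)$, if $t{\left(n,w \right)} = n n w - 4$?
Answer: $-137908$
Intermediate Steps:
$t{\left(n,w \right)} = -4 + w n^{2}$ ($t{\left(n,w \right)} = n^{2} w - 4 = w n^{2} - 4 = -4 + w n^{2}$)
$t{\left(4,6 \right)} \left(-1499\right) = \left(-4 + 6 \cdot 4^{2}\right) \left(-1499\right) = \left(-4 + 6 \cdot 16\right) \left(-1499\right) = \left(-4 + 96\right) \left(-1499\right) = 92 \left(-1499\right) = -137908$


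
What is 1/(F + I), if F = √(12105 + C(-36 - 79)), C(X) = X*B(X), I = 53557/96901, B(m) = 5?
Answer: -105912793/2209419785169 + 191628649*√11530/2209419785169 ≈ 0.0092652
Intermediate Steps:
I = 7651/13843 (I = 53557*(1/96901) = 7651/13843 ≈ 0.55270)
C(X) = 5*X (C(X) = X*5 = 5*X)
F = √11530 (F = √(12105 + 5*(-36 - 79)) = √(12105 + 5*(-115)) = √(12105 - 575) = √11530 ≈ 107.38)
1/(F + I) = 1/(√11530 + 7651/13843) = 1/(7651/13843 + √11530)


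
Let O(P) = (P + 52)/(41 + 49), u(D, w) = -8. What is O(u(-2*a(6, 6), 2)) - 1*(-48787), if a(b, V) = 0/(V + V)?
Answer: 2195437/45 ≈ 48788.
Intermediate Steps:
a(b, V) = 0 (a(b, V) = 0/((2*V)) = 0*(1/(2*V)) = 0)
O(P) = 26/45 + P/90 (O(P) = (52 + P)/90 = (52 + P)*(1/90) = 26/45 + P/90)
O(u(-2*a(6, 6), 2)) - 1*(-48787) = (26/45 + (1/90)*(-8)) - 1*(-48787) = (26/45 - 4/45) + 48787 = 22/45 + 48787 = 2195437/45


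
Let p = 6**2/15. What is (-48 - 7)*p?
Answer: -132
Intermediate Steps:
p = 12/5 (p = 36*(1/15) = 12/5 ≈ 2.4000)
(-48 - 7)*p = (-48 - 7)*(12/5) = -55*12/5 = -132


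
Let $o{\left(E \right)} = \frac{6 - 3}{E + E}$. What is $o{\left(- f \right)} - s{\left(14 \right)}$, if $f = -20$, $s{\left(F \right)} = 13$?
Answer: $- \frac{517}{40} \approx -12.925$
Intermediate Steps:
$o{\left(E \right)} = \frac{3}{2 E}$
$o{\left(- f \right)} - s{\left(14 \right)} = \frac{3}{2 \left(\left(-1\right) \left(-20\right)\right)} - 13 = \frac{3}{2 \cdot 20} - 13 = \frac{3}{2} \cdot \frac{1}{20} - 13 = \frac{3}{40} - 13 = - \frac{517}{40}$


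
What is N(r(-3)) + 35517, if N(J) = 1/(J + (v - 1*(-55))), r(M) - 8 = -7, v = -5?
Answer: 1811368/51 ≈ 35517.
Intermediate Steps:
r(M) = 1 (r(M) = 8 - 7 = 1)
N(J) = 1/(50 + J) (N(J) = 1/(J + (-5 - 1*(-55))) = 1/(J + (-5 + 55)) = 1/(J + 50) = 1/(50 + J))
N(r(-3)) + 35517 = 1/(50 + 1) + 35517 = 1/51 + 35517 = 1811368/51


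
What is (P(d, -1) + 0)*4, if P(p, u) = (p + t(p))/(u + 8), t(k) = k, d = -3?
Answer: -24/7 ≈ -3.4286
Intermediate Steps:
P(p, u) = 2*p/(8 + u) (P(p, u) = (p + p)/(u + 8) = (2*p)/(8 + u) = 2*p/(8 + u))
(P(d, -1) + 0)*4 = (2*(-3)/(8 - 1) + 0)*4 = (2*(-3)/7 + 0)*4 = (2*(-3)*(⅐) + 0)*4 = (-6/7 + 0)*4 = -6/7*4 = -24/7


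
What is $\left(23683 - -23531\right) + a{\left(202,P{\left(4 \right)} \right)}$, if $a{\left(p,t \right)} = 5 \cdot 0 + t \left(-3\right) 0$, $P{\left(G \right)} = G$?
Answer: $47214$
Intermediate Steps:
$a{\left(p,t \right)} = 0$ ($a{\left(p,t \right)} = 0 + - 3 t 0 = 0 + 0 = 0$)
$\left(23683 - -23531\right) + a{\left(202,P{\left(4 \right)} \right)} = \left(23683 - -23531\right) + 0 = \left(23683 + 23531\right) + 0 = 47214 + 0 = 47214$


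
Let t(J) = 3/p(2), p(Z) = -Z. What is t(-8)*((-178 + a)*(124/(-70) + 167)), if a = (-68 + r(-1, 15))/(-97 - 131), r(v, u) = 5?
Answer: 234332943/5320 ≈ 44048.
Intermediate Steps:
a = 21/76 (a = (-68 + 5)/(-97 - 131) = -63/(-228) = -63*(-1/228) = 21/76 ≈ 0.27632)
t(J) = -3/2 (t(J) = 3/((-1*2)) = 3/(-2) = 3*(-½) = -3/2)
t(-8)*((-178 + a)*(124/(-70) + 167)) = -3*(-178 + 21/76)*(124/(-70) + 167)/2 = -(-40521)*(124*(-1/70) + 167)/152 = -(-40521)*(-62/35 + 167)/152 = -(-40521)*5783/(152*35) = -3/2*(-78110981/2660) = 234332943/5320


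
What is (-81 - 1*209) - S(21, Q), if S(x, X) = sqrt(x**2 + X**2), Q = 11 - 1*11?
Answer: -311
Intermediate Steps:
Q = 0 (Q = 11 - 11 = 0)
S(x, X) = sqrt(X**2 + x**2)
(-81 - 1*209) - S(21, Q) = (-81 - 1*209) - sqrt(0**2 + 21**2) = (-81 - 209) - sqrt(0 + 441) = -290 - sqrt(441) = -290 - 1*21 = -290 - 21 = -311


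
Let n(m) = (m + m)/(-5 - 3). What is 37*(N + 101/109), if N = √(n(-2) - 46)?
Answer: 3737/109 + 37*I*√182/2 ≈ 34.284 + 249.58*I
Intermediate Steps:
n(m) = -m/4 (n(m) = (2*m)/(-8) = (2*m)*(-⅛) = -m/4)
N = I*√182/2 (N = √(-¼*(-2) - 46) = √(½ - 46) = √(-91/2) = I*√182/2 ≈ 6.7454*I)
37*(N + 101/109) = 37*(I*√182/2 + 101/109) = 37*(101/109 + I*√182/2) = 3737/109 + 37*I*√182/2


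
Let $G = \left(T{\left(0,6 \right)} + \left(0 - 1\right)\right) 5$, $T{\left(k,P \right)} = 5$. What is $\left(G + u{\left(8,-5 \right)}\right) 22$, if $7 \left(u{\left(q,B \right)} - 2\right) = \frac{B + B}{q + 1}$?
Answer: $\frac{30272}{63} \approx 480.51$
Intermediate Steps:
$u{\left(q,B \right)} = 2 + \frac{2 B}{7 \left(1 + q\right)}$ ($u{\left(q,B \right)} = 2 + \frac{\left(B + B\right) \frac{1}{q + 1}}{7} = 2 + \frac{2 B \frac{1}{1 + q}}{7} = 2 + \frac{2 B}{7 \left(1 + q\right)}$)
$G = 20$ ($G = \left(5 + \left(0 - 1\right)\right) 5 = \left(5 - 1\right) 5 = 4 \cdot 5 = 20$)
$\left(G + u{\left(8,-5 \right)}\right) 22 = \left(20 + \frac{2 \left(7 - 5 + 7 \cdot 8\right)}{7 \left(1 + 8\right)}\right) 22 = \left(20 + \frac{2 \left(7 - 5 + 56\right)}{7 \cdot 9}\right) 22 = \left(20 + \frac{2}{7} \cdot \frac{1}{9} \cdot 58\right) 22 = \left(20 + \frac{116}{63}\right) 22 = \frac{1376}{63} \cdot 22 = \frac{30272}{63}$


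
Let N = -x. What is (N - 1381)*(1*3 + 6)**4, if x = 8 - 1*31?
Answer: -8909838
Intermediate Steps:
x = -23 (x = 8 - 31 = -23)
N = 23 (N = -1*(-23) = 23)
(N - 1381)*(1*3 + 6)**4 = (23 - 1381)*(1*3 + 6)**4 = -1358*(3 + 6)**4 = -1358*9**4 = -1358*6561 = -8909838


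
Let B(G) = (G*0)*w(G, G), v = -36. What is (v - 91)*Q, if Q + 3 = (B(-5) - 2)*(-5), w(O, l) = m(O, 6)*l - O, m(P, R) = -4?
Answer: -889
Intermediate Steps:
w(O, l) = -O - 4*l (w(O, l) = -4*l - O = -O - 4*l)
B(G) = 0 (B(G) = (G*0)*(-G - 4*G) = 0*(-5*G) = 0)
Q = 7 (Q = -3 + (0 - 2)*(-5) = -3 - 2*(-5) = -3 + 10 = 7)
(v - 91)*Q = (-36 - 91)*7 = -127*7 = -889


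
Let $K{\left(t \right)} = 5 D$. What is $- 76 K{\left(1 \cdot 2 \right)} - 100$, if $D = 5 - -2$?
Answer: $-2760$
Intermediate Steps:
$D = 7$ ($D = 5 + 2 = 7$)
$K{\left(t \right)} = 35$ ($K{\left(t \right)} = 5 \cdot 7 = 35$)
$- 76 K{\left(1 \cdot 2 \right)} - 100 = \left(-76\right) 35 - 100 = -2660 - 100 = -2760$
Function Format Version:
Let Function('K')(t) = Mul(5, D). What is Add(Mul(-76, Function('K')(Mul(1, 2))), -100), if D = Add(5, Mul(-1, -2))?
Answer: -2760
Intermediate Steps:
D = 7 (D = Add(5, 2) = 7)
Function('K')(t) = 35 (Function('K')(t) = Mul(5, 7) = 35)
Add(Mul(-76, Function('K')(Mul(1, 2))), -100) = Add(Mul(-76, 35), -100) = Add(-2660, -100) = -2760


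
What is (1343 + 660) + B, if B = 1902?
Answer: 3905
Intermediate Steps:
(1343 + 660) + B = (1343 + 660) + 1902 = 2003 + 1902 = 3905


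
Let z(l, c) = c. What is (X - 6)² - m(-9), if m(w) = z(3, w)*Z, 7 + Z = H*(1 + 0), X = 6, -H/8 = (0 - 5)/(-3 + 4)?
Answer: 297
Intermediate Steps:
H = 40 (H = -8*(0 - 5)/(-3 + 4) = -(-40)/1 = -(-40) = -8*(-5) = 40)
Z = 33 (Z = -7 + 40*(1 + 0) = -7 + 40*1 = -7 + 40 = 33)
m(w) = 33*w (m(w) = w*33 = 33*w)
(X - 6)² - m(-9) = (6 - 6)² - 33*(-9) = 0² - 1*(-297) = 0 + 297 = 297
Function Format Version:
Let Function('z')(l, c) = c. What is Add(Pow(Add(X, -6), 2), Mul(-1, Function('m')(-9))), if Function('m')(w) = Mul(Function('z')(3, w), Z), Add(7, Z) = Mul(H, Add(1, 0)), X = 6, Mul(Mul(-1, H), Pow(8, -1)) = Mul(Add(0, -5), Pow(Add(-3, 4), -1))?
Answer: 297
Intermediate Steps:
H = 40 (H = Mul(-8, Mul(Add(0, -5), Pow(Add(-3, 4), -1))) = Mul(-8, Mul(-5, Pow(1, -1))) = Mul(-8, Mul(-5, 1)) = Mul(-8, -5) = 40)
Z = 33 (Z = Add(-7, Mul(40, Add(1, 0))) = Add(-7, Mul(40, 1)) = Add(-7, 40) = 33)
Function('m')(w) = Mul(33, w) (Function('m')(w) = Mul(w, 33) = Mul(33, w))
Add(Pow(Add(X, -6), 2), Mul(-1, Function('m')(-9))) = Add(Pow(Add(6, -6), 2), Mul(-1, Mul(33, -9))) = Add(Pow(0, 2), Mul(-1, -297)) = Add(0, 297) = 297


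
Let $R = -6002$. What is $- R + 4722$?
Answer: $10724$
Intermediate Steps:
$- R + 4722 = \left(-1\right) \left(-6002\right) + 4722 = 6002 + 4722 = 10724$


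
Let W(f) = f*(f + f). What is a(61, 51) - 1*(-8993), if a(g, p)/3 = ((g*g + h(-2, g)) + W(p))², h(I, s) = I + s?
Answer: 242037965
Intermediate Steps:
W(f) = 2*f² (W(f) = f*(2*f) = 2*f²)
a(g, p) = 3*(-2 + g + g² + 2*p²)² (a(g, p) = 3*((g*g + (-2 + g)) + 2*p²)² = 3*((g² + (-2 + g)) + 2*p²)² = 3*((-2 + g + g²) + 2*p²)² = 3*(-2 + g + g² + 2*p²)²)
a(61, 51) - 1*(-8993) = 3*(-2 + 61 + 61² + 2*51²)² - 1*(-8993) = 3*(-2 + 61 + 3721 + 2*2601)² + 8993 = 3*(-2 + 61 + 3721 + 5202)² + 8993 = 3*8982² + 8993 = 3*80676324 + 8993 = 242028972 + 8993 = 242037965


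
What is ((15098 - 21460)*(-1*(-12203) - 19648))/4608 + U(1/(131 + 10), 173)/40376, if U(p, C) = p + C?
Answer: 5617715158729/546529536 ≈ 10279.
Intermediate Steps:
U(p, C) = C + p
((15098 - 21460)*(-1*(-12203) - 19648))/4608 + U(1/(131 + 10), 173)/40376 = ((15098 - 21460)*(-1*(-12203) - 19648))/4608 + (173 + 1/(131 + 10))/40376 = -6362*(12203 - 19648)*(1/4608) + (173 + 1/141)*(1/40376) = -6362*(-7445)*(1/4608) + (173 + 1/141)*(1/40376) = 47365090*(1/4608) + (24394/141)*(1/40376) = 23682545/2304 + 12197/2846508 = 5617715158729/546529536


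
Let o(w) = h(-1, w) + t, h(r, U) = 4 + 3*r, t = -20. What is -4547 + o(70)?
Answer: -4566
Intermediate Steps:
o(w) = -19 (o(w) = (4 + 3*(-1)) - 20 = (4 - 3) - 20 = 1 - 20 = -19)
-4547 + o(70) = -4547 - 19 = -4566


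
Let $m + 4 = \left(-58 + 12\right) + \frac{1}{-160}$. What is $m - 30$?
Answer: $- \frac{12801}{160} \approx -80.006$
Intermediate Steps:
$m = - \frac{8001}{160}$ ($m = -4 + \left(\left(-58 + 12\right) + \frac{1}{-160}\right) = -4 - \frac{7361}{160} = - \frac{8001}{160} \approx -50.006$)
$m - 30 = - \frac{8001}{160} - 30 = - \frac{12801}{160}$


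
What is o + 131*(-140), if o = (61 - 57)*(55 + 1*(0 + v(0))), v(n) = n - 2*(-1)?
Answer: -18112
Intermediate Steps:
v(n) = 2 + n (v(n) = n + 2 = 2 + n)
o = 228 (o = (61 - 57)*(55 + 1*(0 + (2 + 0))) = 4*(55 + 1*(0 + 2)) = 4*(55 + 1*2) = 4*(55 + 2) = 4*57 = 228)
o + 131*(-140) = 228 + 131*(-140) = 228 - 18340 = -18112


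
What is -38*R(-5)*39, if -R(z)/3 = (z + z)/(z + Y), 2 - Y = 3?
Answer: 7410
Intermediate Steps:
Y = -1 (Y = 2 - 1*3 = 2 - 3 = -1)
R(z) = -6*z/(-1 + z) (R(z) = -3*(z + z)/(z - 1) = -3*2*z/(-1 + z) = -6*z/(-1 + z))
-38*R(-5)*39 = -(-228)*(-5)/(-1 - 5)*39 = -(-228)*(-5)/(-6)*39 = -(-228)*(-5)*(-1)/6*39 = -38*(-5)*39 = 190*39 = 7410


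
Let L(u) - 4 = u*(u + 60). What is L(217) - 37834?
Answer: 22279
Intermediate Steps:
L(u) = 4 + u*(60 + u) (L(u) = 4 + u*(u + 60) = 4 + u*(60 + u))
L(217) - 37834 = (4 + 217² + 60*217) - 37834 = (4 + 47089 + 13020) - 37834 = 60113 - 37834 = 22279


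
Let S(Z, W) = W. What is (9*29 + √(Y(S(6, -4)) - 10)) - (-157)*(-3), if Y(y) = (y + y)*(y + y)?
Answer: -210 + 3*√6 ≈ -202.65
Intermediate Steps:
Y(y) = 4*y² (Y(y) = (2*y)*(2*y) = 4*y²)
(9*29 + √(Y(S(6, -4)) - 10)) - (-157)*(-3) = (9*29 + √(4*(-4)² - 10)) - (-157)*(-3) = (261 + √(4*16 - 10)) - 1*471 = (261 + √(64 - 10)) - 471 = (261 + √54) - 471 = (261 + 3*√6) - 471 = -210 + 3*√6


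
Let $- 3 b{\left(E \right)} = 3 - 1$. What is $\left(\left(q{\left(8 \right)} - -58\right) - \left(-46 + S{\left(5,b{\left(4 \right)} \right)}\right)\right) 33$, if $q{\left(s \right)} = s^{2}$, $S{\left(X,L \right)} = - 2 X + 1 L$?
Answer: $5896$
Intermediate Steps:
$b{\left(E \right)} = - \frac{2}{3}$ ($b{\left(E \right)} = - \frac{3 - 1}{3} = \left(- \frac{1}{3}\right) 2 = - \frac{2}{3}$)
$S{\left(X,L \right)} = L - 2 X$ ($S{\left(X,L \right)} = - 2 X + L = L - 2 X$)
$\left(\left(q{\left(8 \right)} - -58\right) - \left(-46 + S{\left(5,b{\left(4 \right)} \right)}\right)\right) 33 = \left(\left(8^{2} - -58\right) + \left(46 - \left(- \frac{2}{3} - 10\right)\right)\right) 33 = \left(\left(64 + 58\right) + \left(46 - \left(- \frac{2}{3} - 10\right)\right)\right) 33 = \left(122 + \left(46 - - \frac{32}{3}\right)\right) 33 = \left(122 + \left(46 + \frac{32}{3}\right)\right) 33 = \left(122 + \frac{170}{3}\right) 33 = \frac{536}{3} \cdot 33 = 5896$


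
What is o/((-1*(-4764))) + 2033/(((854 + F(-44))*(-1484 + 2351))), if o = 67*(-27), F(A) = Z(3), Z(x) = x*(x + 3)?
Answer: -113163517/300141528 ≈ -0.37703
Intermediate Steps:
Z(x) = x*(3 + x)
F(A) = 18 (F(A) = 3*(3 + 3) = 3*6 = 18)
o = -1809
o/((-1*(-4764))) + 2033/(((854 + F(-44))*(-1484 + 2351))) = -1809/((-1*(-4764))) + 2033/(((854 + 18)*(-1484 + 2351))) = -1809/4764 + 2033/((872*867)) = -1809*1/4764 + 2033/756024 = -603/1588 + 2033*(1/756024) = -603/1588 + 2033/756024 = -113163517/300141528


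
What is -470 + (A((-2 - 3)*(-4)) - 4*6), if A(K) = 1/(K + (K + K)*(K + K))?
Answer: -800279/1620 ≈ -494.00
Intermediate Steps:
A(K) = 1/(K + 4*K²) (A(K) = 1/(K + (2*K)*(2*K)) = 1/(K + 4*K²))
-470 + (A((-2 - 3)*(-4)) - 4*6) = -470 + (1/((((-2 - 3)*(-4)))*(1 + 4*((-2 - 3)*(-4)))) - 4*6) = -470 + (1/(((-5*(-4)))*(1 + 4*(-5*(-4)))) - 24) = -470 + (1/(20*(1 + 4*20)) - 24) = -470 + (1/(20*(1 + 80)) - 24) = -470 + ((1/20)/81 - 24) = -470 + ((1/20)*(1/81) - 24) = -470 + (1/1620 - 24) = -470 - 38879/1620 = -800279/1620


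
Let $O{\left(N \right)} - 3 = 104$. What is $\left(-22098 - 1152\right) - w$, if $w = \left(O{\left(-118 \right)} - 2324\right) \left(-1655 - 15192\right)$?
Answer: $-37373049$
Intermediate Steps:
$O{\left(N \right)} = 107$ ($O{\left(N \right)} = 3 + 104 = 107$)
$w = 37349799$ ($w = \left(107 - 2324\right) \left(-1655 - 15192\right) = \left(-2217\right) \left(-16847\right) = 37349799$)
$\left(-22098 - 1152\right) - w = \left(-22098 - 1152\right) - 37349799 = -23250 - 37349799 = -37373049$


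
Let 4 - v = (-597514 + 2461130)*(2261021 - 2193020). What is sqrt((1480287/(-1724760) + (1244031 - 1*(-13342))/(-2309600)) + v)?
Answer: I*sqrt(38791593656353885088812419742)/553264680 ≈ 3.5599e+5*I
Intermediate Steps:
v = -126727751612 (v = 4 - (-597514 + 2461130)*(2261021 - 2193020) = 4 - 1863616*68001 = 4 - 1*126727751616 = 4 - 126727751616 = -126727751612)
sqrt((1480287/(-1724760) + (1244031 - 1*(-13342))/(-2309600)) + v) = sqrt((1480287/(-1724760) + (1244031 - 1*(-13342))/(-2309600)) - 126727751612) = sqrt((1480287*(-1/1724760) + (1244031 + 13342)*(-1/2309600)) - 126727751612) = sqrt((-493429/574920 + 1257373*(-1/2309600)) - 126727751612) = sqrt((-493429/574920 - 1257373/2309600) - 126727751612) = sqrt(-46562812589/33195880800 - 126727751612) = sqrt(-4206839336610522662189/33195880800) = I*sqrt(38791593656353885088812419742)/553264680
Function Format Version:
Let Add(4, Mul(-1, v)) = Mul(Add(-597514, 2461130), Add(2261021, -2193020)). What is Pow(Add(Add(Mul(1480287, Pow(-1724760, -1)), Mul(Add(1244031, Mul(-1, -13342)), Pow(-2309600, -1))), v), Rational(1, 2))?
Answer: Mul(Rational(1, 553264680), I, Pow(38791593656353885088812419742, Rational(1, 2))) ≈ Mul(3.5599e+5, I)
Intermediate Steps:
v = -126727751612 (v = Add(4, Mul(-1, Mul(Add(-597514, 2461130), Add(2261021, -2193020)))) = Add(4, Mul(-1, Mul(1863616, 68001))) = Add(4, Mul(-1, 126727751616)) = Add(4, -126727751616) = -126727751612)
Pow(Add(Add(Mul(1480287, Pow(-1724760, -1)), Mul(Add(1244031, Mul(-1, -13342)), Pow(-2309600, -1))), v), Rational(1, 2)) = Pow(Add(Add(Mul(1480287, Pow(-1724760, -1)), Mul(Add(1244031, Mul(-1, -13342)), Pow(-2309600, -1))), -126727751612), Rational(1, 2)) = Pow(Add(Add(Mul(1480287, Rational(-1, 1724760)), Mul(Add(1244031, 13342), Rational(-1, 2309600))), -126727751612), Rational(1, 2)) = Pow(Add(Add(Rational(-493429, 574920), Mul(1257373, Rational(-1, 2309600))), -126727751612), Rational(1, 2)) = Pow(Add(Add(Rational(-493429, 574920), Rational(-1257373, 2309600)), -126727751612), Rational(1, 2)) = Pow(Add(Rational(-46562812589, 33195880800), -126727751612), Rational(1, 2)) = Pow(Rational(-4206839336610522662189, 33195880800), Rational(1, 2)) = Mul(Rational(1, 553264680), I, Pow(38791593656353885088812419742, Rational(1, 2)))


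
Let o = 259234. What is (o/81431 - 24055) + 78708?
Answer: 4450707677/81431 ≈ 54656.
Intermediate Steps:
(o/81431 - 24055) + 78708 = (259234/81431 - 24055) + 78708 = -1958563471/81431 + 78708 = 4450707677/81431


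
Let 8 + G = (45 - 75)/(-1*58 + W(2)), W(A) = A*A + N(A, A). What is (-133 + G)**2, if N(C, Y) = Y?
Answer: 13329801/676 ≈ 19719.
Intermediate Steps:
W(A) = A + A**2 (W(A) = A*A + A = A**2 + A = A + A**2)
G = -193/26 (G = -8 + (45 - 75)/(-1*58 + 2*(1 + 2)) = -8 - 30/(-58 + 2*3) = -8 - 30/(-58 + 6) = -8 - 30/(-52) = -8 - 30*(-1/52) = -8 + 15/26 = -193/26 ≈ -7.4231)
(-133 + G)**2 = (-133 - 193/26)**2 = (-3651/26)**2 = 13329801/676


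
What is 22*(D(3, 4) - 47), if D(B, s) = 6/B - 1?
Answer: -1012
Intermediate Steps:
D(B, s) = -1 + 6/B
22*(D(3, 4) - 47) = 22*((6 - 1*3)/3 - 47) = 22*((6 - 3)/3 - 47) = 22*((⅓)*3 - 47) = 22*(1 - 47) = 22*(-46) = -1012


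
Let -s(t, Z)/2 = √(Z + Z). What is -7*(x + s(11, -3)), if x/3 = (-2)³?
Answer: 168 + 14*I*√6 ≈ 168.0 + 34.293*I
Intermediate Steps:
x = -24 (x = 3*(-2)³ = 3*(-8) = -24)
s(t, Z) = -2*√2*√Z (s(t, Z) = -2*√(Z + Z) = -2*√2*√Z)
-7*(x + s(11, -3)) = -7*(-24 - 2*√2*√(-3)) = -7*(-24 - 2*√2*I*√3) = -7*(-24 - 2*I*√6) = 168 + 14*I*√6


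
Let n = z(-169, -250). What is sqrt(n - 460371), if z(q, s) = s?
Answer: I*sqrt(460621) ≈ 678.69*I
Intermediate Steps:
n = -250
sqrt(n - 460371) = sqrt(-250 - 460371) = sqrt(-460621) = I*sqrt(460621)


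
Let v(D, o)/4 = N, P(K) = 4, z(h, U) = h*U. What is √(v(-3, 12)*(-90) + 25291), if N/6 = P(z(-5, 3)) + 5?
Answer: √5851 ≈ 76.492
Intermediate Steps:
z(h, U) = U*h
N = 54 (N = 6*(4 + 5) = 6*9 = 54)
v(D, o) = 216 (v(D, o) = 4*54 = 216)
√(v(-3, 12)*(-90) + 25291) = √(216*(-90) + 25291) = √(-19440 + 25291) = √5851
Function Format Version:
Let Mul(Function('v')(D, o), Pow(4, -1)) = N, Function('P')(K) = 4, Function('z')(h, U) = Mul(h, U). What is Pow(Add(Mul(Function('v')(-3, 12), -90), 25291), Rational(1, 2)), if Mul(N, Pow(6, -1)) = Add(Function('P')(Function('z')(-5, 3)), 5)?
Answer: Pow(5851, Rational(1, 2)) ≈ 76.492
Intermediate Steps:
Function('z')(h, U) = Mul(U, h)
N = 54 (N = Mul(6, Add(4, 5)) = Mul(6, 9) = 54)
Function('v')(D, o) = 216 (Function('v')(D, o) = Mul(4, 54) = 216)
Pow(Add(Mul(Function('v')(-3, 12), -90), 25291), Rational(1, 2)) = Pow(Add(Mul(216, -90), 25291), Rational(1, 2)) = Pow(Add(-19440, 25291), Rational(1, 2)) = Pow(5851, Rational(1, 2))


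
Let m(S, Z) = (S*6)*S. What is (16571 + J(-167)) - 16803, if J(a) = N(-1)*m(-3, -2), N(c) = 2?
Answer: -124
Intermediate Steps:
m(S, Z) = 6*S² (m(S, Z) = (6*S)*S = 6*S²)
J(a) = 108 (J(a) = 2*(6*(-3)²) = 2*(6*9) = 2*54 = 108)
(16571 + J(-167)) - 16803 = (16571 + 108) - 16803 = 16679 - 16803 = -124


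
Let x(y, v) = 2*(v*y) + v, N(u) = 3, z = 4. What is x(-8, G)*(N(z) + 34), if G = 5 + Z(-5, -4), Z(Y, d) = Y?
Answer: 0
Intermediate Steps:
G = 0 (G = 5 - 5 = 0)
x(y, v) = v + 2*v*y (x(y, v) = 2*v*y + v = v + 2*v*y)
x(-8, G)*(N(z) + 34) = (0*(1 + 2*(-8)))*(3 + 34) = (0*(1 - 16))*37 = (0*(-15))*37 = 0*37 = 0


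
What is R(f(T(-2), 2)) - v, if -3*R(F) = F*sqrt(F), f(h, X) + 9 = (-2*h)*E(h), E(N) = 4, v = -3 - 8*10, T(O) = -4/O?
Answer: 83 + 125*I/3 ≈ 83.0 + 41.667*I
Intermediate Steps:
v = -83 (v = -3 - 80 = -83)
f(h, X) = -9 - 8*h (f(h, X) = -9 - 2*h*4 = -9 - 8*h)
R(F) = -F**(3/2)/3 (R(F) = -F*sqrt(F)/3 = -F**(3/2)/3)
R(f(T(-2), 2)) - v = -(-9 - (-32)/(-2))**(3/2)/3 - 1*(-83) = -(-9 - (-32)*(-1)/2)**(3/2)/3 + 83 = -(-9 - 8*2)**(3/2)/3 + 83 = -(-9 - 16)**(3/2)/3 + 83 = -(-125)*I/3 + 83 = 125*I/3 + 83 = 83 + 125*I/3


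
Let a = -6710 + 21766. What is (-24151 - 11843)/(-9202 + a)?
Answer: -17997/2927 ≈ -6.1486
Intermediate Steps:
a = 15056
(-24151 - 11843)/(-9202 + a) = (-24151 - 11843)/(-9202 + 15056) = -35994/5854 = -35994*1/5854 = -17997/2927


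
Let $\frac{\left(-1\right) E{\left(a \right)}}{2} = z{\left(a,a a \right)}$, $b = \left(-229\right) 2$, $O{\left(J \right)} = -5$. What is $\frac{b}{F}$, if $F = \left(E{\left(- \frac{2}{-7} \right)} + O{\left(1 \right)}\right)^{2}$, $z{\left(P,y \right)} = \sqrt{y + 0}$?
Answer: $- \frac{22442}{1521} \approx -14.755$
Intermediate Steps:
$b = -458$
$z{\left(P,y \right)} = \sqrt{y}$
$E{\left(a \right)} = - 2 \sqrt{a^{2}}$ ($E{\left(a \right)} = - 2 \sqrt{a a} = - 2 \sqrt{a^{2}}$)
$F = \frac{1521}{49}$ ($F = \left(- 2 \sqrt{\left(- \frac{2}{-7}\right)^{2}} - 5\right)^{2} = \left(- 2 \sqrt{\left(\left(-2\right) \left(- \frac{1}{7}\right)\right)^{2}} - 5\right)^{2} = \left(- 2 \sqrt{\left(\frac{2}{7}\right)^{2}} - 5\right)^{2} = \left(- 2 \sqrt{\frac{4}{49}} - 5\right)^{2} = \left(\left(-2\right) \frac{2}{7} - 5\right)^{2} = \left(- \frac{4}{7} - 5\right)^{2} = \left(- \frac{39}{7}\right)^{2} = \frac{1521}{49} \approx 31.041$)
$\frac{b}{F} = - \frac{458}{\frac{1521}{49}} = \left(-458\right) \frac{49}{1521} = - \frac{22442}{1521}$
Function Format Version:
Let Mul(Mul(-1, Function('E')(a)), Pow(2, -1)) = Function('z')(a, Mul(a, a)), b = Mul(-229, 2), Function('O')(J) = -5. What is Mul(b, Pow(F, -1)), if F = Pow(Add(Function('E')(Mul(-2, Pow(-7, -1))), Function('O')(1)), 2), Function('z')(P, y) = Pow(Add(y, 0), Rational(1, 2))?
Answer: Rational(-22442, 1521) ≈ -14.755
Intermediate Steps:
b = -458
Function('z')(P, y) = Pow(y, Rational(1, 2))
Function('E')(a) = Mul(-2, Pow(Pow(a, 2), Rational(1, 2))) (Function('E')(a) = Mul(-2, Pow(Mul(a, a), Rational(1, 2))) = Mul(-2, Pow(Pow(a, 2), Rational(1, 2))))
F = Rational(1521, 49) (F = Pow(Add(Mul(-2, Pow(Pow(Mul(-2, Pow(-7, -1)), 2), Rational(1, 2))), -5), 2) = Pow(Add(Mul(-2, Pow(Pow(Mul(-2, Rational(-1, 7)), 2), Rational(1, 2))), -5), 2) = Pow(Add(Mul(-2, Pow(Pow(Rational(2, 7), 2), Rational(1, 2))), -5), 2) = Pow(Add(Mul(-2, Pow(Rational(4, 49), Rational(1, 2))), -5), 2) = Pow(Add(Mul(-2, Rational(2, 7)), -5), 2) = Pow(Add(Rational(-4, 7), -5), 2) = Pow(Rational(-39, 7), 2) = Rational(1521, 49) ≈ 31.041)
Mul(b, Pow(F, -1)) = Mul(-458, Pow(Rational(1521, 49), -1)) = Mul(-458, Rational(49, 1521)) = Rational(-22442, 1521)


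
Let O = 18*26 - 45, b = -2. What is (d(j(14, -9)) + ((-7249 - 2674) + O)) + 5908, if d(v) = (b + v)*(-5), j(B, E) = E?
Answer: -3537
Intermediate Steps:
O = 423 (O = 468 - 45 = 423)
d(v) = 10 - 5*v (d(v) = (-2 + v)*(-5) = 10 - 5*v)
(d(j(14, -9)) + ((-7249 - 2674) + O)) + 5908 = ((10 - 5*(-9)) + ((-7249 - 2674) + 423)) + 5908 = ((10 + 45) + (-9923 + 423)) + 5908 = (55 - 9500) + 5908 = -9445 + 5908 = -3537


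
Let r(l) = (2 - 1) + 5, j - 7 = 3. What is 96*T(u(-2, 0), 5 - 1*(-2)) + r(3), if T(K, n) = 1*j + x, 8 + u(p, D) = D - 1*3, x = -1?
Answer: 870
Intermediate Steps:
j = 10 (j = 7 + 3 = 10)
u(p, D) = -11 + D (u(p, D) = -8 + (D - 1*3) = -8 + (D - 3) = -8 + (-3 + D) = -11 + D)
r(l) = 6 (r(l) = 1 + 5 = 6)
T(K, n) = 9 (T(K, n) = 1*10 - 1 = 10 - 1 = 9)
96*T(u(-2, 0), 5 - 1*(-2)) + r(3) = 96*9 + 6 = 864 + 6 = 870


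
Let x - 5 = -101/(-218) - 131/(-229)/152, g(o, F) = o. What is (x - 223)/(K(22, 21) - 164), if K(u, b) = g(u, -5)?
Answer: 825335613/538758224 ≈ 1.5319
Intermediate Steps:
K(u, b) = u
x = 20742443/3794072 (x = 5 + (-101/(-218) - 131/(-229)/152) = 5 + (-101*(-1/218) - 131*(-1/229)*(1/152)) = 5 + (101/218 + (131/229)*(1/152)) = 5 + (101/218 + 131/34808) = 5 + 1772083/3794072 = 20742443/3794072 ≈ 5.4671)
(x - 223)/(K(22, 21) - 164) = (20742443/3794072 - 223)/(22 - 164) = -825335613/3794072/(-142) = -825335613/3794072*(-1/142) = 825335613/538758224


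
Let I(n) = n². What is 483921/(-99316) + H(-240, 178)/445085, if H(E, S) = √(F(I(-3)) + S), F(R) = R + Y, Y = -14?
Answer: -483921/99316 + √173/445085 ≈ -4.8725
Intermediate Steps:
F(R) = -14 + R (F(R) = R - 14 = -14 + R)
H(E, S) = √(-5 + S) (H(E, S) = √((-14 + (-3)²) + S) = √((-14 + 9) + S) = √(-5 + S))
483921/(-99316) + H(-240, 178)/445085 = 483921/(-99316) + √(-5 + 178)/445085 = 483921*(-1/99316) + √173*(1/445085) = -483921/99316 + √173/445085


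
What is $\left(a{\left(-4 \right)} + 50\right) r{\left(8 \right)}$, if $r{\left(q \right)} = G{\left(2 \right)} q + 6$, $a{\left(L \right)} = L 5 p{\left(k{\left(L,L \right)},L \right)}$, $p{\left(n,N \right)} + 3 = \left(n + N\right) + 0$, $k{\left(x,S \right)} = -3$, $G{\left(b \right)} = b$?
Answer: $5500$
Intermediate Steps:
$p{\left(n,N \right)} = -3 + N + n$ ($p{\left(n,N \right)} = -3 + \left(\left(n + N\right) + 0\right) = -3 + \left(\left(N + n\right) + 0\right) = -3 + \left(N + n\right) = -3 + N + n$)
$a{\left(L \right)} = 5 L \left(-6 + L\right)$ ($a{\left(L \right)} = L 5 \left(-3 + L - 3\right) = 5 L \left(-6 + L\right)$)
$r{\left(q \right)} = 6 + 2 q$ ($r{\left(q \right)} = 2 q + 6 = 6 + 2 q$)
$\left(a{\left(-4 \right)} + 50\right) r{\left(8 \right)} = \left(5 \left(-4\right) \left(-6 - 4\right) + 50\right) \left(6 + 2 \cdot 8\right) = \left(5 \left(-4\right) \left(-10\right) + 50\right) \left(6 + 16\right) = \left(200 + 50\right) 22 = 250 \cdot 22 = 5500$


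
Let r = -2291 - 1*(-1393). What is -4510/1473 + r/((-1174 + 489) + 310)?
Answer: -40944/61375 ≈ -0.66711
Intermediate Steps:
r = -898 (r = -2291 + 1393 = -898)
-4510/1473 + r/((-1174 + 489) + 310) = -4510/1473 - 898/((-1174 + 489) + 310) = -4510*1/1473 - 898/(-685 + 310) = -4510/1473 - 898/(-375) = -4510/1473 - 898*(-1/375) = -4510/1473 + 898/375 = -40944/61375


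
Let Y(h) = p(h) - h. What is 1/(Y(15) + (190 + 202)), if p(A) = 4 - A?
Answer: 1/366 ≈ 0.0027322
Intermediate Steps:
Y(h) = 4 - 2*h (Y(h) = (4 - h) - h = 4 - 2*h)
1/(Y(15) + (190 + 202)) = 1/((4 - 2*15) + (190 + 202)) = 1/((4 - 30) + 392) = 1/(-26 + 392) = 1/366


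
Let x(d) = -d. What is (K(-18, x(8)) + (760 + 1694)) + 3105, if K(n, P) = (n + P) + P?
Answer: 5525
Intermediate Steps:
K(n, P) = n + 2*P (K(n, P) = (P + n) + P = n + 2*P)
(K(-18, x(8)) + (760 + 1694)) + 3105 = ((-18 + 2*(-1*8)) + (760 + 1694)) + 3105 = ((-18 + 2*(-8)) + 2454) + 3105 = ((-18 - 16) + 2454) + 3105 = (-34 + 2454) + 3105 = 2420 + 3105 = 5525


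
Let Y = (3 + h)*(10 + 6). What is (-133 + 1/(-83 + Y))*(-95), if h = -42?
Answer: 8933040/707 ≈ 12635.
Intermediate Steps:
Y = -624 (Y = (3 - 42)*(10 + 6) = -39*16 = -624)
(-133 + 1/(-83 + Y))*(-95) = (-133 + 1/(-83 - 624))*(-95) = (-133 + 1/(-707))*(-95) = (-133 - 1/707)*(-95) = -94032/707*(-95) = 8933040/707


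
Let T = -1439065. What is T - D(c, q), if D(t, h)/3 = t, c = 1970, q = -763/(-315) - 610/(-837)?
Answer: -1444975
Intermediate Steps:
q = 13187/4185 (q = -763*(-1/315) - 610*(-1/837) = 109/45 + 610/837 = 13187/4185 ≈ 3.1510)
D(t, h) = 3*t
T - D(c, q) = -1439065 - 3*1970 = -1439065 - 1*5910 = -1439065 - 5910 = -1444975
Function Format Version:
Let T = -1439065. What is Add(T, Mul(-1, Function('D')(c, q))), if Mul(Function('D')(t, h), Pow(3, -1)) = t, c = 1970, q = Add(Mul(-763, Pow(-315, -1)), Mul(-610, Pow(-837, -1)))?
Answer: -1444975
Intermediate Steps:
q = Rational(13187, 4185) (q = Add(Mul(-763, Rational(-1, 315)), Mul(-610, Rational(-1, 837))) = Add(Rational(109, 45), Rational(610, 837)) = Rational(13187, 4185) ≈ 3.1510)
Function('D')(t, h) = Mul(3, t)
Add(T, Mul(-1, Function('D')(c, q))) = Add(-1439065, Mul(-1, Mul(3, 1970))) = Add(-1439065, Mul(-1, 5910)) = Add(-1439065, -5910) = -1444975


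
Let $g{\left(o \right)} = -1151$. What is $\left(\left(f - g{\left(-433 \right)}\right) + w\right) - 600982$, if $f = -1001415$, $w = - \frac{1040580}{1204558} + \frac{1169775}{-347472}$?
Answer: $- \frac{37233531553158817}{23252787632} \approx -1.6013 \cdot 10^{6}$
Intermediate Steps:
$w = - \frac{98368569345}{23252787632}$ ($w = \left(-1040580\right) \frac{1}{1204558} + 1169775 \left(- \frac{1}{347472}\right) = - \frac{520290}{602279} - \frac{129975}{38608} = - \frac{98368569345}{23252787632} \approx -4.2304$)
$\left(\left(f - g{\left(-433 \right)}\right) + w\right) - 600982 = \left(\left(-1001415 - -1151\right) - \frac{98368569345}{23252787632}\right) - 600982 = \left(\left(-1001415 + 1151\right) - \frac{98368569345}{23252787632}\right) - 600982 = \left(-1000264 - \frac{98368569345}{23252787632}\right) - 600982 = - \frac{23259024736504193}{23252787632} - 600982 = - \frac{37233531553158817}{23252787632}$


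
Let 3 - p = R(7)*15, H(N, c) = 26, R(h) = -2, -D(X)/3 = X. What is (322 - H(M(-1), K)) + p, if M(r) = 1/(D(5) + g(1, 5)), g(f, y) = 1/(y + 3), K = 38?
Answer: 329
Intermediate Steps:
D(X) = -3*X
g(f, y) = 1/(3 + y)
M(r) = -8/119 (M(r) = 1/(-3*5 + 1/(3 + 5)) = 1/(-15 + 1/8) = 1/(-15 + ⅛) = 1/(-119/8) = -8/119)
p = 33 (p = 3 - (-2)*15 = 3 - 1*(-30) = 3 + 30 = 33)
(322 - H(M(-1), K)) + p = (322 - 1*26) + 33 = (322 - 26) + 33 = 296 + 33 = 329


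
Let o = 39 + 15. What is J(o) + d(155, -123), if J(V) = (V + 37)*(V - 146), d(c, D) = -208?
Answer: -8580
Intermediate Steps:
o = 54
J(V) = (-146 + V)*(37 + V) (J(V) = (37 + V)*(-146 + V) = (-146 + V)*(37 + V))
J(o) + d(155, -123) = (-5402 + 54² - 109*54) - 208 = (-5402 + 2916 - 5886) - 208 = -8372 - 208 = -8580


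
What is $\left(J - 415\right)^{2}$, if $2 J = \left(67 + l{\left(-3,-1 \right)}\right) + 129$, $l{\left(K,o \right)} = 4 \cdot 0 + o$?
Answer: $\frac{403225}{4} \approx 1.0081 \cdot 10^{5}$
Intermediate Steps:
$l{\left(K,o \right)} = o$ ($l{\left(K,o \right)} = 0 + o = o$)
$J = \frac{195}{2}$ ($J = \frac{\left(67 - 1\right) + 129}{2} = \frac{66 + 129}{2} = \frac{1}{2} \cdot 195 = \frac{195}{2} \approx 97.5$)
$\left(J - 415\right)^{2} = \left(\frac{195}{2} - 415\right)^{2} = \left(- \frac{635}{2}\right)^{2} = \frac{403225}{4}$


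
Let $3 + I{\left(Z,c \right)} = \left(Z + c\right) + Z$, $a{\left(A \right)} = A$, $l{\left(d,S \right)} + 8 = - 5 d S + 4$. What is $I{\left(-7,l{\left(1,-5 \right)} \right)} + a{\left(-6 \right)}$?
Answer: $-2$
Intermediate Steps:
$l{\left(d,S \right)} = -4 - 5 S d$ ($l{\left(d,S \right)} = -8 + \left(- 5 d S + 4\right) = -8 - \left(-4 + 5 S d\right) = -4 - 5 S d$)
$I{\left(Z,c \right)} = -3 + c + 2 Z$ ($I{\left(Z,c \right)} = -3 + \left(\left(Z + c\right) + Z\right) = -3 + \left(c + 2 Z\right) = -3 + c + 2 Z$)
$I{\left(-7,l{\left(1,-5 \right)} \right)} + a{\left(-6 \right)} = \left(-3 - \left(4 - 25\right) + 2 \left(-7\right)\right) - 6 = \left(-3 + \left(-4 + 25\right) - 14\right) - 6 = \left(-3 + 21 - 14\right) - 6 = 4 - 6 = -2$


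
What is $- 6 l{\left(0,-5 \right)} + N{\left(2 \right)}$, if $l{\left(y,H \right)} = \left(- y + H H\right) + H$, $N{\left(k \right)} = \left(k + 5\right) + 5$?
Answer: $-108$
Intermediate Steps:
$N{\left(k \right)} = 10 + k$ ($N{\left(k \right)} = \left(5 + k\right) + 5 = 10 + k$)
$l{\left(y,H \right)} = H + H^{2} - y$ ($l{\left(y,H \right)} = \left(- y + H^{2}\right) + H = \left(H^{2} - y\right) + H = H + H^{2} - y$)
$- 6 l{\left(0,-5 \right)} + N{\left(2 \right)} = - 6 \left(-5 + \left(-5\right)^{2} - 0\right) + \left(10 + 2\right) = - 6 \left(-5 + 25 + 0\right) + 12 = \left(-6\right) 20 + 12 = -120 + 12 = -108$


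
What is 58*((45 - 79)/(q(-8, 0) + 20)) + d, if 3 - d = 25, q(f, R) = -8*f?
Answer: -955/21 ≈ -45.476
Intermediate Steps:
d = -22 (d = 3 - 1*25 = 3 - 25 = -22)
58*((45 - 79)/(q(-8, 0) + 20)) + d = 58*((45 - 79)/(-8*(-8) + 20)) - 22 = 58*(-34/(64 + 20)) - 22 = 58*(-34/84) - 22 = 58*(-34*1/84) - 22 = 58*(-17/42) - 22 = -493/21 - 22 = -955/21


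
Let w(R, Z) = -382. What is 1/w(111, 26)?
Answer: -1/382 ≈ -0.0026178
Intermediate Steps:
1/w(111, 26) = 1/(-382) = -1/382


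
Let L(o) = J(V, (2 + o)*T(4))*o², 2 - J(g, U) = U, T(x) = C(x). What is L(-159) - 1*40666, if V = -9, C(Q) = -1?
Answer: -3959221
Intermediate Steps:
T(x) = -1
J(g, U) = 2 - U
L(o) = o²*(4 + o) (L(o) = (2 - (2 + o)*(-1))*o² = (2 - (-2 - o))*o² = (2 + (2 + o))*o² = (4 + o)*o² = o²*(4 + o))
L(-159) - 1*40666 = (-159)²*(4 - 159) - 1*40666 = 25281*(-155) - 40666 = -3918555 - 40666 = -3959221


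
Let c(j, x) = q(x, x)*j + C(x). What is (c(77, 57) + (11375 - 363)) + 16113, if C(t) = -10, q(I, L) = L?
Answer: 31504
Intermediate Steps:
c(j, x) = -10 + j*x (c(j, x) = x*j - 10 = j*x - 10 = -10 + j*x)
(c(77, 57) + (11375 - 363)) + 16113 = ((-10 + 77*57) + (11375 - 363)) + 16113 = ((-10 + 4389) + 11012) + 16113 = (4379 + 11012) + 16113 = 15391 + 16113 = 31504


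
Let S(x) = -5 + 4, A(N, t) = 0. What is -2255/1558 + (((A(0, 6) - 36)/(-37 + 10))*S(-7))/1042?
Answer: -86041/59394 ≈ -1.4486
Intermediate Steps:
S(x) = -1
-2255/1558 + (((A(0, 6) - 36)/(-37 + 10))*S(-7))/1042 = -2255/1558 + (((0 - 36)/(-37 + 10))*(-1))/1042 = -2255*1/1558 + (-36/(-27)*(-1))*(1/1042) = -55/38 + (-36*(-1/27)*(-1))*(1/1042) = -55/38 + ((4/3)*(-1))*(1/1042) = -55/38 - 4/3*1/1042 = -55/38 - 2/1563 = -86041/59394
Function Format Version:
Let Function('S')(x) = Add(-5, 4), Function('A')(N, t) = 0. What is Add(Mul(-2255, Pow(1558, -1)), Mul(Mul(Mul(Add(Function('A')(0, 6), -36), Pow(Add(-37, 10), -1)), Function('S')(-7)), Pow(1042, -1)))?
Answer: Rational(-86041, 59394) ≈ -1.4486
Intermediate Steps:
Function('S')(x) = -1
Add(Mul(-2255, Pow(1558, -1)), Mul(Mul(Mul(Add(Function('A')(0, 6), -36), Pow(Add(-37, 10), -1)), Function('S')(-7)), Pow(1042, -1))) = Add(Mul(-2255, Pow(1558, -1)), Mul(Mul(Mul(Add(0, -36), Pow(Add(-37, 10), -1)), -1), Pow(1042, -1))) = Add(Mul(-2255, Rational(1, 1558)), Mul(Mul(Mul(-36, Pow(-27, -1)), -1), Rational(1, 1042))) = Add(Rational(-55, 38), Mul(Mul(Mul(-36, Rational(-1, 27)), -1), Rational(1, 1042))) = Add(Rational(-55, 38), Mul(Mul(Rational(4, 3), -1), Rational(1, 1042))) = Add(Rational(-55, 38), Mul(Rational(-4, 3), Rational(1, 1042))) = Add(Rational(-55, 38), Rational(-2, 1563)) = Rational(-86041, 59394)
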